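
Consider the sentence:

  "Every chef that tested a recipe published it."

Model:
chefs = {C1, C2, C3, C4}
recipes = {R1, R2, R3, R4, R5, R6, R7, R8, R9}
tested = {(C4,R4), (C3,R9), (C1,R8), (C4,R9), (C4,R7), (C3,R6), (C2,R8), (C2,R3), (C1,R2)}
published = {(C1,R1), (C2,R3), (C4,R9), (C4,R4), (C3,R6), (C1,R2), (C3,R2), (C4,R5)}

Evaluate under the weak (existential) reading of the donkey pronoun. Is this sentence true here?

True

"it" takes "a recipe" as antecedent — a donkey pronoun bound across the clause boundary.
Weak reading: every chef c with some tested-recipe has at least one tested-recipe r such that published(c,r).
Per chef: C1:✓  C2:✓  C3:✓  C4:✓
Every chef in the restrictor has a witness.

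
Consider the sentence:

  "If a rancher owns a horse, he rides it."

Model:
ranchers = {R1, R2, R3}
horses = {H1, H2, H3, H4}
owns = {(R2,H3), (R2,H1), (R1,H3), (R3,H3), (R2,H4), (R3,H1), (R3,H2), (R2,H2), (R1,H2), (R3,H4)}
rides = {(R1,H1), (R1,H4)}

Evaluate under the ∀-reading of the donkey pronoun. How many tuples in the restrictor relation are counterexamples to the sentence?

"it" takes "a horse" as antecedent — a donkey pronoun bound across the clause boundary.
Strong reading: for every (r,h) with owns(r,h), rides(r,h).
Restrictor pairs: (R1,H2) ✗  (R1,H3) ✗  (R2,H1) ✗  (R2,H2) ✗  (R2,H3) ✗  (R2,H4) ✗  (R3,H1) ✗  (R3,H2) ✗  (R3,H3) ✗  (R3,H4) ✗
Counterexamples (restrictor pairs failing the scope): 10.

10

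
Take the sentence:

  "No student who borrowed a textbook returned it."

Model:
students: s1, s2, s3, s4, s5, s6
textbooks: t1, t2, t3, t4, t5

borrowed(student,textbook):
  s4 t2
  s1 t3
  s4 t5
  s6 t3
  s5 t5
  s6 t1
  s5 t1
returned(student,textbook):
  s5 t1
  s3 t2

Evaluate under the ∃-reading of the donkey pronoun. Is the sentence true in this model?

False

"it" takes "a textbook" as antecedent — a donkey pronoun bound across the clause boundary.
Truth condition: for no (s,t) with borrowed(s,t) does returned(s,t) hold.
Restrictor pairs — does the scope hold? (s1,t3):fails  (s4,t2):fails  (s4,t5):fails  (s5,t1):holds  (s5,t5):fails  (s6,t1):fails  (s6,t3):fails
Scope holds for 1 pair(s), so the sentence is false.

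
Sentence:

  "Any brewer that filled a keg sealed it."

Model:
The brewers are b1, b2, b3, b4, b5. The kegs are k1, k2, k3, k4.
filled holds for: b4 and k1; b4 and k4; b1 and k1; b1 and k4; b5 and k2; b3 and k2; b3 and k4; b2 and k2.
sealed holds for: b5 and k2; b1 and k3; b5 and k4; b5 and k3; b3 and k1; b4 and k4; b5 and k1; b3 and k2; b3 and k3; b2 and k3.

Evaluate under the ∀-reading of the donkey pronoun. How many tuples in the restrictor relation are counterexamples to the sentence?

"it" takes "a keg" as antecedent — a donkey pronoun bound across the clause boundary.
Strong reading: for every (b,k) with filled(b,k), sealed(b,k).
Restrictor pairs: (b1,k1) ✗  (b1,k4) ✗  (b2,k2) ✗  (b3,k2) ✓  (b3,k4) ✗  (b4,k1) ✗  (b4,k4) ✓  (b5,k2) ✓
Counterexamples (restrictor pairs failing the scope): 5.

5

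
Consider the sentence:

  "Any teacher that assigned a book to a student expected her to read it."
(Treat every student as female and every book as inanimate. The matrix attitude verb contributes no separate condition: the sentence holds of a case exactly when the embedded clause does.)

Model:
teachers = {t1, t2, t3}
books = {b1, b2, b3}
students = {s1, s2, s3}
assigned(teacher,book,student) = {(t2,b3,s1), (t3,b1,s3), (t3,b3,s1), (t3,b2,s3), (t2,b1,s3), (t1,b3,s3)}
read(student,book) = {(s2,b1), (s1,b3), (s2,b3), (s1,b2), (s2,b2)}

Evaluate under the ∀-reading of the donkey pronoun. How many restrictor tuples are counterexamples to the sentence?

"her" takes "a student" as antecedent and "it" takes "a book"; both are donkey pronouns co-varying with the restrictor.
Strong reading: for every (t,b,s) with assigned(t,b,s), read(s,b).
Restrictor triples: (t1,b3,s3)→read(s3,b3) ✗  (t2,b1,s3)→read(s3,b1) ✗  (t2,b3,s1)→read(s1,b3) ✓  (t3,b1,s3)→read(s3,b1) ✗  (t3,b2,s3)→read(s3,b2) ✗  (t3,b3,s1)→read(s1,b3) ✓
Counterexamples (restrictor triples failing the scope): 4.

4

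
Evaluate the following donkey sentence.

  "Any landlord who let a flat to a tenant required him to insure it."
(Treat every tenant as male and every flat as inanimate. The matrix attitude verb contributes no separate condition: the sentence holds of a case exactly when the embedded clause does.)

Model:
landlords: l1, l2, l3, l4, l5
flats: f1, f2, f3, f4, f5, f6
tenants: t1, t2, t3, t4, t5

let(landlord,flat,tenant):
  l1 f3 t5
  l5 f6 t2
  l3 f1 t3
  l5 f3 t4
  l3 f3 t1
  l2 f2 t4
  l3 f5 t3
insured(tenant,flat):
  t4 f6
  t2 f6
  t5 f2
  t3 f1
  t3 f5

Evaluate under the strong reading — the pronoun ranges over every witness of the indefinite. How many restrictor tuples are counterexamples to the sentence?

"him" takes "a tenant" as antecedent and "it" takes "a flat"; both are donkey pronouns co-varying with the restrictor.
Strong reading: for every (l,f,t) with let(l,f,t), insured(t,f).
Restrictor triples: (l1,f3,t5)→insured(t5,f3) ✗  (l2,f2,t4)→insured(t4,f2) ✗  (l3,f1,t3)→insured(t3,f1) ✓  (l3,f3,t1)→insured(t1,f3) ✗  (l3,f5,t3)→insured(t3,f5) ✓  (l5,f3,t4)→insured(t4,f3) ✗  (l5,f6,t2)→insured(t2,f6) ✓
Counterexamples (restrictor triples failing the scope): 4.

4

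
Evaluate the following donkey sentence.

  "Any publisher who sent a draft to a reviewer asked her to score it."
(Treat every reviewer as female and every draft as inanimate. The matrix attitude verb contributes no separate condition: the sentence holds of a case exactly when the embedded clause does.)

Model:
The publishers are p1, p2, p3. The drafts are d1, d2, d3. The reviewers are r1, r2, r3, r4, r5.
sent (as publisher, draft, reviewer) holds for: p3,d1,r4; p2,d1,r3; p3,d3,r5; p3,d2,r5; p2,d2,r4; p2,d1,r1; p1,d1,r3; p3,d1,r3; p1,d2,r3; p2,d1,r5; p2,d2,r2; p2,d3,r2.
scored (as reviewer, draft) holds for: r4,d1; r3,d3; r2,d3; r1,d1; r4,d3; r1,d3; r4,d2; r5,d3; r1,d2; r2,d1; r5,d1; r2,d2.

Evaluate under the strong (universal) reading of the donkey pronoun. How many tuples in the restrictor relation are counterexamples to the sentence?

"her" takes "a reviewer" as antecedent and "it" takes "a draft"; both are donkey pronouns co-varying with the restrictor.
Strong reading: for every (p,d,r) with sent(p,d,r), scored(r,d).
Restrictor triples: (p1,d1,r3)→scored(r3,d1) ✗  (p1,d2,r3)→scored(r3,d2) ✗  (p2,d1,r1)→scored(r1,d1) ✓  (p2,d1,r3)→scored(r3,d1) ✗  (p2,d1,r5)→scored(r5,d1) ✓  (p2,d2,r2)→scored(r2,d2) ✓  (p2,d2,r4)→scored(r4,d2) ✓  (p2,d3,r2)→scored(r2,d3) ✓  (p3,d1,r3)→scored(r3,d1) ✗  (p3,d1,r4)→scored(r4,d1) ✓  (p3,d2,r5)→scored(r5,d2) ✗  (p3,d3,r5)→scored(r5,d3) ✓
Counterexamples (restrictor triples failing the scope): 5.

5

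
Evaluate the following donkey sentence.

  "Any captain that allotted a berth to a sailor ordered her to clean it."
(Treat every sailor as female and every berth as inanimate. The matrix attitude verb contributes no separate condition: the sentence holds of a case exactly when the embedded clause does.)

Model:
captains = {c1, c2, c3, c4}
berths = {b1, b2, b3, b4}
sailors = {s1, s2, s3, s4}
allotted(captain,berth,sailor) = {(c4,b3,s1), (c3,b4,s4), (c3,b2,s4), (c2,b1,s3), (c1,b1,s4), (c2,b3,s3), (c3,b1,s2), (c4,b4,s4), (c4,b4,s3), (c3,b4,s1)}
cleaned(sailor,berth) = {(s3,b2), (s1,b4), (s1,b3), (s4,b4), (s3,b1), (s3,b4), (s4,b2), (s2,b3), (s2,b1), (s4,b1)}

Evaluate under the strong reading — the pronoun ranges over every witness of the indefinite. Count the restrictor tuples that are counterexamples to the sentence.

1

"her" takes "a sailor" as antecedent and "it" takes "a berth"; both are donkey pronouns co-varying with the restrictor.
Strong reading: for every (c,b,s) with allotted(c,b,s), cleaned(s,b).
Restrictor triples: (c1,b1,s4)→cleaned(s4,b1) ✓  (c2,b1,s3)→cleaned(s3,b1) ✓  (c2,b3,s3)→cleaned(s3,b3) ✗  (c3,b1,s2)→cleaned(s2,b1) ✓  (c3,b2,s4)→cleaned(s4,b2) ✓  (c3,b4,s1)→cleaned(s1,b4) ✓  (c3,b4,s4)→cleaned(s4,b4) ✓  (c4,b3,s1)→cleaned(s1,b3) ✓  (c4,b4,s3)→cleaned(s3,b4) ✓  (c4,b4,s4)→cleaned(s4,b4) ✓
Counterexamples (restrictor triples failing the scope): 1.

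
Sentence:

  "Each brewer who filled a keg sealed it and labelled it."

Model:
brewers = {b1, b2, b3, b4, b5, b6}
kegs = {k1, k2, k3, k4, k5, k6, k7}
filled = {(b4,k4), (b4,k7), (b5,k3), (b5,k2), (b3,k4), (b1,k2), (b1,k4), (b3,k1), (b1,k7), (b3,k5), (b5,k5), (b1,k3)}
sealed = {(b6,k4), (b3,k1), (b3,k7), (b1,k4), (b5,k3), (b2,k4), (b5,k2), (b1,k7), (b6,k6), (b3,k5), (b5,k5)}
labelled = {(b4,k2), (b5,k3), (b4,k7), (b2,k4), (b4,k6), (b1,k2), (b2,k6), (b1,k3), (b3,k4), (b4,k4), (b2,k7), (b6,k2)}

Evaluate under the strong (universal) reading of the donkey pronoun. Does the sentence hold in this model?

False

"it" takes "a keg" as antecedent — a donkey pronoun bound across the clause boundary.
Strong reading: for every (b,k) with filled(b,k), sealed(b,k) ∧ labelled(b,k).
Restrictor pairs: (b1,k2) ✗  (b1,k3) ✗  (b1,k4) ✗  (b1,k7) ✗  (b3,k1) ✗  (b3,k4) ✗  (b3,k5) ✗  (b4,k4) ✗  (b4,k7) ✗  (b5,k2) ✗  (b5,k3) ✓  (b5,k5) ✗
Counterexample: (b1,k2) is in filled but fails the scope.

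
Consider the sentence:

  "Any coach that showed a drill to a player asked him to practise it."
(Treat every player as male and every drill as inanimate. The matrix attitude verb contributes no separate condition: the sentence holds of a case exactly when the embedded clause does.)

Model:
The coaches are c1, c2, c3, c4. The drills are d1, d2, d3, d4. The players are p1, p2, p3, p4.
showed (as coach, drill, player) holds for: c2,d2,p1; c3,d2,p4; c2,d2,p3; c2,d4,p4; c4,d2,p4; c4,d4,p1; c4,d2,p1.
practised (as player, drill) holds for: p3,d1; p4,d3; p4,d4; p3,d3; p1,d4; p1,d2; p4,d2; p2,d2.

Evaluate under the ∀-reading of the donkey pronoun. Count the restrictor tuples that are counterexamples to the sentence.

1

"him" takes "a player" as antecedent and "it" takes "a drill"; both are donkey pronouns co-varying with the restrictor.
Strong reading: for every (c,d,p) with showed(c,d,p), practised(p,d).
Restrictor triples: (c2,d2,p1)→practised(p1,d2) ✓  (c2,d2,p3)→practised(p3,d2) ✗  (c2,d4,p4)→practised(p4,d4) ✓  (c3,d2,p4)→practised(p4,d2) ✓  (c4,d2,p1)→practised(p1,d2) ✓  (c4,d2,p4)→practised(p4,d2) ✓  (c4,d4,p1)→practised(p1,d4) ✓
Counterexamples (restrictor triples failing the scope): 1.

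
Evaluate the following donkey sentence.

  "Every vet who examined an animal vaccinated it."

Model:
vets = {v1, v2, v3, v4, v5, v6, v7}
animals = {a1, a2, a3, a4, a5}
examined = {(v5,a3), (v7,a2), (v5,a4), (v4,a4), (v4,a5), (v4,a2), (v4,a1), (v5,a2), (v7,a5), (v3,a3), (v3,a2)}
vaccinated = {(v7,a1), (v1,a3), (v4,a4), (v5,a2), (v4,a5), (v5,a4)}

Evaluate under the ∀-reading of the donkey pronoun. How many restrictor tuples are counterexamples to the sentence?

7

"it" takes "an animal" as antecedent — a donkey pronoun bound across the clause boundary.
Strong reading: for every (v,a) with examined(v,a), vaccinated(v,a).
Restrictor pairs: (v3,a2) ✗  (v3,a3) ✗  (v4,a1) ✗  (v4,a2) ✗  (v4,a4) ✓  (v4,a5) ✓  (v5,a2) ✓  (v5,a3) ✗  (v5,a4) ✓  (v7,a2) ✗  (v7,a5) ✗
Counterexamples (restrictor pairs failing the scope): 7.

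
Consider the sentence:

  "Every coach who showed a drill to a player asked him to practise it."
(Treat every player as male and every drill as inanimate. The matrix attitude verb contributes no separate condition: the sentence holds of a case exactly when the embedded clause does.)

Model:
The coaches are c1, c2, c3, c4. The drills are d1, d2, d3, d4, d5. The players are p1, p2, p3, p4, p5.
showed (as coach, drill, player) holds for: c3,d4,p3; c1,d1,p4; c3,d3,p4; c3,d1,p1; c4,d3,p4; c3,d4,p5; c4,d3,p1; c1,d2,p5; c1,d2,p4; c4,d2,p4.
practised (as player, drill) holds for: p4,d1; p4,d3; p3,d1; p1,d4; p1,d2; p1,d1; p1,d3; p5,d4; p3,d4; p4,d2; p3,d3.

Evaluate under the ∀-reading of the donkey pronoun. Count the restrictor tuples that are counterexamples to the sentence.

1

"him" takes "a player" as antecedent and "it" takes "a drill"; both are donkey pronouns co-varying with the restrictor.
Strong reading: for every (c,d,p) with showed(c,d,p), practised(p,d).
Restrictor triples: (c1,d1,p4)→practised(p4,d1) ✓  (c1,d2,p4)→practised(p4,d2) ✓  (c1,d2,p5)→practised(p5,d2) ✗  (c3,d1,p1)→practised(p1,d1) ✓  (c3,d3,p4)→practised(p4,d3) ✓  (c3,d4,p3)→practised(p3,d4) ✓  (c3,d4,p5)→practised(p5,d4) ✓  (c4,d2,p4)→practised(p4,d2) ✓  (c4,d3,p1)→practised(p1,d3) ✓  (c4,d3,p4)→practised(p4,d3) ✓
Counterexamples (restrictor triples failing the scope): 1.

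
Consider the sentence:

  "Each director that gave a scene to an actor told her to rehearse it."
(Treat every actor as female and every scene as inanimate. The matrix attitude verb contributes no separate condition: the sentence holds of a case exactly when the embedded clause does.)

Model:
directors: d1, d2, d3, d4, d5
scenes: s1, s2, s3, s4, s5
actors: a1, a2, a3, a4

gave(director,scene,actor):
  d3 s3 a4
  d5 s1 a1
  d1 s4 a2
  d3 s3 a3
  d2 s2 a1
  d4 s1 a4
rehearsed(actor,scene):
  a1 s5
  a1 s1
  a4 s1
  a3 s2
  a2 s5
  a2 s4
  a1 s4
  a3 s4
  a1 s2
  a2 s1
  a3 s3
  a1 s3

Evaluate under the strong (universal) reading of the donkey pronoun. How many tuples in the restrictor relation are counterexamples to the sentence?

"her" takes "an actor" as antecedent and "it" takes "a scene"; both are donkey pronouns co-varying with the restrictor.
Strong reading: for every (d,s,a) with gave(d,s,a), rehearsed(a,s).
Restrictor triples: (d1,s4,a2)→rehearsed(a2,s4) ✓  (d2,s2,a1)→rehearsed(a1,s2) ✓  (d3,s3,a3)→rehearsed(a3,s3) ✓  (d3,s3,a4)→rehearsed(a4,s3) ✗  (d4,s1,a4)→rehearsed(a4,s1) ✓  (d5,s1,a1)→rehearsed(a1,s1) ✓
Counterexamples (restrictor triples failing the scope): 1.

1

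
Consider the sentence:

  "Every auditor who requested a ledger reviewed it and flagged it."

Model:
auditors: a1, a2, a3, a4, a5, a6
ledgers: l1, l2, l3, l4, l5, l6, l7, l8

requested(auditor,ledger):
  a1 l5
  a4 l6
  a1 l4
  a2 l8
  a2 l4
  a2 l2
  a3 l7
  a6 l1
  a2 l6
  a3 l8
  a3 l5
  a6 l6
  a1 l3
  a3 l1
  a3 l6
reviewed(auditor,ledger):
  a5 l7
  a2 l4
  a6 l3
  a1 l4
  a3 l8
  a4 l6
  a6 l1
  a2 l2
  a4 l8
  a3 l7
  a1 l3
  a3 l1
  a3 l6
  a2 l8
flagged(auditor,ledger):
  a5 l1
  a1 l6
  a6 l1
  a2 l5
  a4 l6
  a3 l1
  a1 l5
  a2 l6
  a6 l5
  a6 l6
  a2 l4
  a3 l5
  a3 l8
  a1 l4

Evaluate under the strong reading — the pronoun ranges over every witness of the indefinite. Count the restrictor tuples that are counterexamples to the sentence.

9

"it" takes "a ledger" as antecedent — a donkey pronoun bound across the clause boundary.
Strong reading: for every (a,l) with requested(a,l), reviewed(a,l) ∧ flagged(a,l).
Restrictor pairs: (a1,l3) ✗  (a1,l4) ✓  (a1,l5) ✗  (a2,l2) ✗  (a2,l4) ✓  (a2,l6) ✗  (a2,l8) ✗  (a3,l1) ✓  (a3,l5) ✗  (a3,l6) ✗  (a3,l7) ✗  (a3,l8) ✓  (a4,l6) ✓  (a6,l1) ✓  (a6,l6) ✗
Counterexamples (restrictor pairs failing the scope): 9.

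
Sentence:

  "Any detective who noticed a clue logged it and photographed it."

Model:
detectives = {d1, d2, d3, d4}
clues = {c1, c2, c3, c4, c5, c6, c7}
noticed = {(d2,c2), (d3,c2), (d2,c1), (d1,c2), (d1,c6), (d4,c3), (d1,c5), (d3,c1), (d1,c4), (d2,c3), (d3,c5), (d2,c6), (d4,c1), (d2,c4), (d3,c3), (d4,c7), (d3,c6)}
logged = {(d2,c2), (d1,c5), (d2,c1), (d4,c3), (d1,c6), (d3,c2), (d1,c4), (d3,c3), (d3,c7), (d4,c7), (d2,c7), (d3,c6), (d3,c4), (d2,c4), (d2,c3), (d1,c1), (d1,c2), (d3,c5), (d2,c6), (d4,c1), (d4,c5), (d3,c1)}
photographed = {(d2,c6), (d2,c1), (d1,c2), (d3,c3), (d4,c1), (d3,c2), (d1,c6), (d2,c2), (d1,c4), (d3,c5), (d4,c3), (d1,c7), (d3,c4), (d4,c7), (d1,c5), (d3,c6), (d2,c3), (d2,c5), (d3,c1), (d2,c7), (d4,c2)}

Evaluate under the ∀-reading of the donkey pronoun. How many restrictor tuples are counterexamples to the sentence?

1

"it" takes "a clue" as antecedent — a donkey pronoun bound across the clause boundary.
Strong reading: for every (d,c) with noticed(d,c), logged(d,c) ∧ photographed(d,c).
Restrictor pairs: (d1,c2) ✓  (d1,c4) ✓  (d1,c5) ✓  (d1,c6) ✓  (d2,c1) ✓  (d2,c2) ✓  (d2,c3) ✓  (d2,c4) ✗  (d2,c6) ✓  (d3,c1) ✓  (d3,c2) ✓  (d3,c3) ✓  (d3,c5) ✓  (d3,c6) ✓  (d4,c1) ✓  (d4,c3) ✓  (d4,c7) ✓
Counterexamples (restrictor pairs failing the scope): 1.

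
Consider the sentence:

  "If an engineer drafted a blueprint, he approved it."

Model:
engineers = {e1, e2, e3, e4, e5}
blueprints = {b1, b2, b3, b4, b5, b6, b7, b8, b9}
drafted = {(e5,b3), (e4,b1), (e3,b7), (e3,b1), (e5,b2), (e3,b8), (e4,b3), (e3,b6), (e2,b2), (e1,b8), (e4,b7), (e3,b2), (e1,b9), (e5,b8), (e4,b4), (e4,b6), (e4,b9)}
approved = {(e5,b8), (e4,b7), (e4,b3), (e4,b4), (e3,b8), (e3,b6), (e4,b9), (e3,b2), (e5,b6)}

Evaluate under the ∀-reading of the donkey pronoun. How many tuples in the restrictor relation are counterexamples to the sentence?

9

"it" takes "a blueprint" as antecedent — a donkey pronoun bound across the clause boundary.
Strong reading: for every (e,b) with drafted(e,b), approved(e,b).
Restrictor pairs: (e1,b8) ✗  (e1,b9) ✗  (e2,b2) ✗  (e3,b1) ✗  (e3,b2) ✓  (e3,b6) ✓  (e3,b7) ✗  (e3,b8) ✓  (e4,b1) ✗  (e4,b3) ✓  (e4,b4) ✓  (e4,b6) ✗  (e4,b7) ✓  (e4,b9) ✓  (e5,b2) ✗  (e5,b3) ✗  (e5,b8) ✓
Counterexamples (restrictor pairs failing the scope): 9.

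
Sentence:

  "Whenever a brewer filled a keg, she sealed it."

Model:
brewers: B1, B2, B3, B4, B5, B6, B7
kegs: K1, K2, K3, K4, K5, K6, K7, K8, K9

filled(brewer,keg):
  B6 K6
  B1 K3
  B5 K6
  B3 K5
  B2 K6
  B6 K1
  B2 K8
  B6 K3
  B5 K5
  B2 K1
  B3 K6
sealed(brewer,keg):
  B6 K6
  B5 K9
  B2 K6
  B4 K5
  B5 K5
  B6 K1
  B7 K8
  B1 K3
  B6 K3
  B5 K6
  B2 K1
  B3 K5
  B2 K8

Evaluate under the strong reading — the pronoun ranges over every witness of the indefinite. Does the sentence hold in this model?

"it" takes "a keg" as antecedent — a donkey pronoun bound across the clause boundary.
Strong reading: for every (b,k) with filled(b,k), sealed(b,k).
Restrictor pairs: (B1,K3) ✓  (B2,K1) ✓  (B2,K6) ✓  (B2,K8) ✓  (B3,K5) ✓  (B3,K6) ✗  (B5,K5) ✓  (B5,K6) ✓  (B6,K1) ✓  (B6,K3) ✓  (B6,K6) ✓
Counterexample: (B3,K6) is in filled but fails the scope.

False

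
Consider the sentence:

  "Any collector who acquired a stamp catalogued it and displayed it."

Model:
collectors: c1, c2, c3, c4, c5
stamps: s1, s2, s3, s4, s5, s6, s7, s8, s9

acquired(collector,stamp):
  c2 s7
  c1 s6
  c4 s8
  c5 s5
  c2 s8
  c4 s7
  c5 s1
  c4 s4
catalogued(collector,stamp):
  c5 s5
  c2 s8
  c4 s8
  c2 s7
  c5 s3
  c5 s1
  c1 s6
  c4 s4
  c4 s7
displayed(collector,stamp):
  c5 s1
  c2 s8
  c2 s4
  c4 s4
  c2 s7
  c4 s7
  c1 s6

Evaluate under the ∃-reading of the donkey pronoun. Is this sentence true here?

True

"it" takes "a stamp" as antecedent — a donkey pronoun bound across the clause boundary.
Weak reading: every collector c with some acquired-stamp has at least one acquired-stamp s such that catalogued(c,s) ∧ displayed(c,s).
Per collector: c1:✓  c2:✓  c4:✓  c5:✓
Every collector in the restrictor has a witness.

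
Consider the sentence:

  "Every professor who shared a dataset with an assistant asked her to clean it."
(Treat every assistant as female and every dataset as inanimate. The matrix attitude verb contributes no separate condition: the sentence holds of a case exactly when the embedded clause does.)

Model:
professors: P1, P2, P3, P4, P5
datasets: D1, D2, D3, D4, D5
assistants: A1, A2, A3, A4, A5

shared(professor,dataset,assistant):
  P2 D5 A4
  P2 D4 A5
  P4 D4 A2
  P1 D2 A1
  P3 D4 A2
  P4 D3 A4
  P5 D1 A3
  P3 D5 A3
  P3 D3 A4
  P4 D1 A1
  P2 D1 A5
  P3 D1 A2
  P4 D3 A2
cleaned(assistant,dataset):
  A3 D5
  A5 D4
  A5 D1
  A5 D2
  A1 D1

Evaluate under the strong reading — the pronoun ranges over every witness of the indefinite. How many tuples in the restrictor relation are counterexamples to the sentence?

9

"her" takes "an assistant" as antecedent and "it" takes "a dataset"; both are donkey pronouns co-varying with the restrictor.
Strong reading: for every (p,d,a) with shared(p,d,a), cleaned(a,d).
Restrictor triples: (P1,D2,A1)→cleaned(A1,D2) ✗  (P2,D1,A5)→cleaned(A5,D1) ✓  (P2,D4,A5)→cleaned(A5,D4) ✓  (P2,D5,A4)→cleaned(A4,D5) ✗  (P3,D1,A2)→cleaned(A2,D1) ✗  (P3,D3,A4)→cleaned(A4,D3) ✗  (P3,D4,A2)→cleaned(A2,D4) ✗  (P3,D5,A3)→cleaned(A3,D5) ✓  (P4,D1,A1)→cleaned(A1,D1) ✓  (P4,D3,A2)→cleaned(A2,D3) ✗  (P4,D3,A4)→cleaned(A4,D3) ✗  (P4,D4,A2)→cleaned(A2,D4) ✗  (P5,D1,A3)→cleaned(A3,D1) ✗
Counterexamples (restrictor triples failing the scope): 9.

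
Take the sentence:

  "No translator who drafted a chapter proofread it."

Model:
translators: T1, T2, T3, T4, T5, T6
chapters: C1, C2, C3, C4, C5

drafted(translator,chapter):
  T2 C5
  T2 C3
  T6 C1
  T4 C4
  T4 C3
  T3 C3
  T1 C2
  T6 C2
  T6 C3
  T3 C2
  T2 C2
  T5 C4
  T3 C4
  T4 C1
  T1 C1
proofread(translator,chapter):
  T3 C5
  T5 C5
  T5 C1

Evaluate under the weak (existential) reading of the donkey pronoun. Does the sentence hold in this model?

"it" takes "a chapter" as antecedent — a donkey pronoun bound across the clause boundary.
Truth condition: for no (t,c) with drafted(t,c) does proofread(t,c) hold.
Restrictor pairs — does the scope hold? (T1,C1):fails  (T1,C2):fails  (T2,C2):fails  (T2,C3):fails  (T2,C5):fails  (T3,C2):fails  (T3,C3):fails  (T3,C4):fails  (T4,C1):fails  (T4,C3):fails  (T4,C4):fails  (T5,C4):fails  (T6,C1):fails  (T6,C2):fails  (T6,C3):fails
Scope holds for no restrictor pair, so the sentence is true.

True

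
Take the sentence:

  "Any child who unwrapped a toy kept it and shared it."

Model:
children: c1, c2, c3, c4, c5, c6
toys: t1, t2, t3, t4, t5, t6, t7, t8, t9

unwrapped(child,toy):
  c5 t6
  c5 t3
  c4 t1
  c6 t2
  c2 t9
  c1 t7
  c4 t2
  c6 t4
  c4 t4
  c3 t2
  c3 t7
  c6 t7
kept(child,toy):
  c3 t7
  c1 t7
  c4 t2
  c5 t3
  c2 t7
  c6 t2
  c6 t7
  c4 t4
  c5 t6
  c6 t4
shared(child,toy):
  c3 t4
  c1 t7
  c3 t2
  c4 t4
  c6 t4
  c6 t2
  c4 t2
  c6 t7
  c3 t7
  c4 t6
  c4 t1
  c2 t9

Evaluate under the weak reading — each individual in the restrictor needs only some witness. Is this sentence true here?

"it" takes "a toy" as antecedent — a donkey pronoun bound across the clause boundary.
Weak reading: every child c with some unwrapped-toy has at least one unwrapped-toy t such that kept(c,t) ∧ shared(c,t).
Per child: c1:✓  c2:✗  c3:✓  c4:✓  c5:✗  c6:✓
c2 has no witness among its unwrapped-toys.

False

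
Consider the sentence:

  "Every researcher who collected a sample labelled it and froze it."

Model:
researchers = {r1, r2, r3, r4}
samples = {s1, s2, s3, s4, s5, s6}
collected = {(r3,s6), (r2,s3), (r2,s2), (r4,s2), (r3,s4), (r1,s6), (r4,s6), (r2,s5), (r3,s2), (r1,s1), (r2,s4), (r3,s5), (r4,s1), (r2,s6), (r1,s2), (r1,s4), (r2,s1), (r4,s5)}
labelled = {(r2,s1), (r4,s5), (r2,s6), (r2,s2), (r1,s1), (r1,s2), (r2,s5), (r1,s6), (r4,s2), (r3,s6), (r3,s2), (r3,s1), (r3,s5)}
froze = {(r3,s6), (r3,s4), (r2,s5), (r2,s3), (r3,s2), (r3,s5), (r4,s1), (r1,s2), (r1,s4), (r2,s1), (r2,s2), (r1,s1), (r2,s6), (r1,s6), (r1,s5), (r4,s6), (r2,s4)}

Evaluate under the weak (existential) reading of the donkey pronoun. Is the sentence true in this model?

False

"it" takes "a sample" as antecedent — a donkey pronoun bound across the clause boundary.
Weak reading: every researcher r with some collected-sample has at least one collected-sample s such that labelled(r,s) ∧ froze(r,s).
Per researcher: r1:✓  r2:✓  r3:✓  r4:✗
r4 has no witness among its collected-samples.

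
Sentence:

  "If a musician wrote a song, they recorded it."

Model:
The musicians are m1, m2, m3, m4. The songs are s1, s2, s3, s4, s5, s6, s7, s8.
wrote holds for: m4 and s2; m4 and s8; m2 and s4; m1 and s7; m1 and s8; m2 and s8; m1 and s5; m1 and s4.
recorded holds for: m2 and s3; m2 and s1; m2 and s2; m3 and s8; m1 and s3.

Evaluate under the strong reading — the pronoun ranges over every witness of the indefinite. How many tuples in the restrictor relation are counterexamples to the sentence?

"it" takes "a song" as antecedent — a donkey pronoun bound across the clause boundary.
Strong reading: for every (m,s) with wrote(m,s), recorded(m,s).
Restrictor pairs: (m1,s4) ✗  (m1,s5) ✗  (m1,s7) ✗  (m1,s8) ✗  (m2,s4) ✗  (m2,s8) ✗  (m4,s2) ✗  (m4,s8) ✗
Counterexamples (restrictor pairs failing the scope): 8.

8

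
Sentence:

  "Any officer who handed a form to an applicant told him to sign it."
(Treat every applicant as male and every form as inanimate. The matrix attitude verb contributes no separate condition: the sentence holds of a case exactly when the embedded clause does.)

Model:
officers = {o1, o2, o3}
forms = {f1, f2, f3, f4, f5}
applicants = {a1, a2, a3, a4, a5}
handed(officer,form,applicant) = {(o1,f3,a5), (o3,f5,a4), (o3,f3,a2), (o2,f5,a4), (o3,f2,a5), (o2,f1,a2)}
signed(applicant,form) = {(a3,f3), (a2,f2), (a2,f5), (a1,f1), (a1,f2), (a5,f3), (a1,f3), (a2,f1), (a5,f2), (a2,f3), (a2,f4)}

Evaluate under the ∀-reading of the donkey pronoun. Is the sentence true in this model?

False

"him" takes "an applicant" as antecedent and "it" takes "a form"; both are donkey pronouns co-varying with the restrictor.
Strong reading: for every (o,f,a) with handed(o,f,a), signed(a,f).
Restrictor triples: (o1,f3,a5)→signed(a5,f3) ✓  (o2,f1,a2)→signed(a2,f1) ✓  (o2,f5,a4)→signed(a4,f5) ✗  (o3,f2,a5)→signed(a5,f2) ✓  (o3,f3,a2)→signed(a2,f3) ✓  (o3,f5,a4)→signed(a4,f5) ✗
Counterexample: (o2,f5,a4) — signed(a4,f5) does not hold.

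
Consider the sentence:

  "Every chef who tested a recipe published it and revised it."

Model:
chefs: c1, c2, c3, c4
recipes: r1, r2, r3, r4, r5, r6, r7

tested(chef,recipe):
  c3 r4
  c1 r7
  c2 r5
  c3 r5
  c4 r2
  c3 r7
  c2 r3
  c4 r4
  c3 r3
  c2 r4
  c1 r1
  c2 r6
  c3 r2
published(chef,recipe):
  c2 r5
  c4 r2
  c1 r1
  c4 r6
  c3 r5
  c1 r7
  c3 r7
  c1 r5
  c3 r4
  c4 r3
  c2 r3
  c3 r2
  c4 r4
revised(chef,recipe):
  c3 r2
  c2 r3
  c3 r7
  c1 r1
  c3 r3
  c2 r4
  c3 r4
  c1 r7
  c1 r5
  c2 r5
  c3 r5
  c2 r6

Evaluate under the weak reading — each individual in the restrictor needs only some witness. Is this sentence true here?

False

"it" takes "a recipe" as antecedent — a donkey pronoun bound across the clause boundary.
Weak reading: every chef c with some tested-recipe has at least one tested-recipe r such that published(c,r) ∧ revised(c,r).
Per chef: c1:✓  c2:✓  c3:✓  c4:✗
c4 has no witness among its tested-recipes.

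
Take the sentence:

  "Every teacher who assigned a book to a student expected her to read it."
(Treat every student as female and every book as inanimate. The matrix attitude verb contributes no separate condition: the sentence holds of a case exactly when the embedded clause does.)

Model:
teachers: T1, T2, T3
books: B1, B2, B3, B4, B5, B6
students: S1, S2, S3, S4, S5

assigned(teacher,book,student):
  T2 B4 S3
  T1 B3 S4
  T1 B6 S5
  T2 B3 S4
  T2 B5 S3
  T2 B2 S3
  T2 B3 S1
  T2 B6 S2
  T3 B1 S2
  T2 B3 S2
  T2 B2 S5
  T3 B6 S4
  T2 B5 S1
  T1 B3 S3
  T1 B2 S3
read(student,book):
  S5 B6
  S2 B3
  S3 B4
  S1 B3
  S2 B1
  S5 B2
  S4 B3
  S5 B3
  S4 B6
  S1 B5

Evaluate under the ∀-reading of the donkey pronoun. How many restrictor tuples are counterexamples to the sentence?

5

"her" takes "a student" as antecedent and "it" takes "a book"; both are donkey pronouns co-varying with the restrictor.
Strong reading: for every (t,b,s) with assigned(t,b,s), read(s,b).
Restrictor triples: (T1,B2,S3)→read(S3,B2) ✗  (T1,B3,S3)→read(S3,B3) ✗  (T1,B3,S4)→read(S4,B3) ✓  (T1,B6,S5)→read(S5,B6) ✓  (T2,B2,S3)→read(S3,B2) ✗  (T2,B2,S5)→read(S5,B2) ✓  (T2,B3,S1)→read(S1,B3) ✓  (T2,B3,S2)→read(S2,B3) ✓  (T2,B3,S4)→read(S4,B3) ✓  (T2,B4,S3)→read(S3,B4) ✓  (T2,B5,S1)→read(S1,B5) ✓  (T2,B5,S3)→read(S3,B5) ✗  (T2,B6,S2)→read(S2,B6) ✗  (T3,B1,S2)→read(S2,B1) ✓  (T3,B6,S4)→read(S4,B6) ✓
Counterexamples (restrictor triples failing the scope): 5.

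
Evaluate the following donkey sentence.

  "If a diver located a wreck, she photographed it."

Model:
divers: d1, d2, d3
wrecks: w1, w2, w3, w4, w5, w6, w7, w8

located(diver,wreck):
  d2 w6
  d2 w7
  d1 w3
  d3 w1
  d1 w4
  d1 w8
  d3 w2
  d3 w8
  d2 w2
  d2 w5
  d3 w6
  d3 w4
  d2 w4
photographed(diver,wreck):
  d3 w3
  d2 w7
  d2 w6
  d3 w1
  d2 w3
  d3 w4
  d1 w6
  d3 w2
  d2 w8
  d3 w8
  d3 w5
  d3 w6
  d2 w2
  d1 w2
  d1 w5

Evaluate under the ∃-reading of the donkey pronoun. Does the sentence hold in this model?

False

"it" takes "a wreck" as antecedent — a donkey pronoun bound across the clause boundary.
Weak reading: every diver d with some located-wreck has at least one located-wreck w such that photographed(d,w).
Per diver: d1:✗  d2:✓  d3:✓
d1 has no witness among its located-wrecks.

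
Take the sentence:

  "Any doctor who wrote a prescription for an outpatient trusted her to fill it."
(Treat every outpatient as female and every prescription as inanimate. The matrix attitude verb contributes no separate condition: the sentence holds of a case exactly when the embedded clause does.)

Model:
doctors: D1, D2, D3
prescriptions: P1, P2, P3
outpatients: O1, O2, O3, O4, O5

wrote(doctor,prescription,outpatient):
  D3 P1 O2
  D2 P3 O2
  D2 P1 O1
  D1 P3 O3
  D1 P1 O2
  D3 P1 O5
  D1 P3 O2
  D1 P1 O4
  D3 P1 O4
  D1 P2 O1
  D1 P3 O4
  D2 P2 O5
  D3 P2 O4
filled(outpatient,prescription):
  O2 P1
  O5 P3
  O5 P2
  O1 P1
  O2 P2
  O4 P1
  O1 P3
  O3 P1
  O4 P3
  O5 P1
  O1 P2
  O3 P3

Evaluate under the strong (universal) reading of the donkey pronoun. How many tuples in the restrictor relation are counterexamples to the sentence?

"her" takes "an outpatient" as antecedent and "it" takes "a prescription"; both are donkey pronouns co-varying with the restrictor.
Strong reading: for every (d,p,o) with wrote(d,p,o), filled(o,p).
Restrictor triples: (D1,P1,O2)→filled(O2,P1) ✓  (D1,P1,O4)→filled(O4,P1) ✓  (D1,P2,O1)→filled(O1,P2) ✓  (D1,P3,O2)→filled(O2,P3) ✗  (D1,P3,O3)→filled(O3,P3) ✓  (D1,P3,O4)→filled(O4,P3) ✓  (D2,P1,O1)→filled(O1,P1) ✓  (D2,P2,O5)→filled(O5,P2) ✓  (D2,P3,O2)→filled(O2,P3) ✗  (D3,P1,O2)→filled(O2,P1) ✓  (D3,P1,O4)→filled(O4,P1) ✓  (D3,P1,O5)→filled(O5,P1) ✓  (D3,P2,O4)→filled(O4,P2) ✗
Counterexamples (restrictor triples failing the scope): 3.

3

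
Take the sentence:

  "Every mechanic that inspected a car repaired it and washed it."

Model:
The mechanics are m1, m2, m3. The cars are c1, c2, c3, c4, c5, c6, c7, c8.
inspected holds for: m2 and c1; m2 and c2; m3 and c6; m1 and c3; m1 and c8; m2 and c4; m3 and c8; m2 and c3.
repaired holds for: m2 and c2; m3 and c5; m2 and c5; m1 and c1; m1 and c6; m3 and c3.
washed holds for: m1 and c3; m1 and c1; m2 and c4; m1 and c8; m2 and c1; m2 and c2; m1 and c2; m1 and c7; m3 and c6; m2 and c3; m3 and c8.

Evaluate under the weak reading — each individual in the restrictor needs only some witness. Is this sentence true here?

False

"it" takes "a car" as antecedent — a donkey pronoun bound across the clause boundary.
Weak reading: every mechanic m with some inspected-car has at least one inspected-car c such that repaired(m,c) ∧ washed(m,c).
Per mechanic: m1:✗  m2:✓  m3:✗
m1 has no witness among its inspected-cars.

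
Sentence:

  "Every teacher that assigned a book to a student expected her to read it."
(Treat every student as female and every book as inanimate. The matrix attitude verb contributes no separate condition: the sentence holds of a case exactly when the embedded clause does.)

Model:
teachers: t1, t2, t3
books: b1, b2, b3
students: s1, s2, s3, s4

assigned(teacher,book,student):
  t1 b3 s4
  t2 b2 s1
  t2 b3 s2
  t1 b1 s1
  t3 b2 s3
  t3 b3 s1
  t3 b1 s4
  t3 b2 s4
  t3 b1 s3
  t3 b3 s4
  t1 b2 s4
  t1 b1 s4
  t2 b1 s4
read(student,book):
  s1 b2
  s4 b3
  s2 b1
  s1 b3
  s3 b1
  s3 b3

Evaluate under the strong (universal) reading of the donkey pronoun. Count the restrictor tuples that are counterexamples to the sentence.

"her" takes "a student" as antecedent and "it" takes "a book"; both are donkey pronouns co-varying with the restrictor.
Strong reading: for every (t,b,s) with assigned(t,b,s), read(s,b).
Restrictor triples: (t1,b1,s1)→read(s1,b1) ✗  (t1,b1,s4)→read(s4,b1) ✗  (t1,b2,s4)→read(s4,b2) ✗  (t1,b3,s4)→read(s4,b3) ✓  (t2,b1,s4)→read(s4,b1) ✗  (t2,b2,s1)→read(s1,b2) ✓  (t2,b3,s2)→read(s2,b3) ✗  (t3,b1,s3)→read(s3,b1) ✓  (t3,b1,s4)→read(s4,b1) ✗  (t3,b2,s3)→read(s3,b2) ✗  (t3,b2,s4)→read(s4,b2) ✗  (t3,b3,s1)→read(s1,b3) ✓  (t3,b3,s4)→read(s4,b3) ✓
Counterexamples (restrictor triples failing the scope): 8.

8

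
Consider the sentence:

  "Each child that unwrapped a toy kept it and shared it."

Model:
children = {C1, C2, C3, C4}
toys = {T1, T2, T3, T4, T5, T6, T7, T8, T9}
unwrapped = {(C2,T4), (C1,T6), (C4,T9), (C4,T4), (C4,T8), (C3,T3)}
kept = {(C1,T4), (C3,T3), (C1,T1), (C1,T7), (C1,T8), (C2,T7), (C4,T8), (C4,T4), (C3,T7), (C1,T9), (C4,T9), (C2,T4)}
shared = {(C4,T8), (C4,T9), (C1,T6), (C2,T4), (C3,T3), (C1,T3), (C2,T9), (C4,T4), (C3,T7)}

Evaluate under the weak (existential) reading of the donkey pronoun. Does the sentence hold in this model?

"it" takes "a toy" as antecedent — a donkey pronoun bound across the clause boundary.
Weak reading: every child c with some unwrapped-toy has at least one unwrapped-toy t such that kept(c,t) ∧ shared(c,t).
Per child: C1:✗  C2:✓  C3:✓  C4:✓
C1 has no witness among its unwrapped-toys.

False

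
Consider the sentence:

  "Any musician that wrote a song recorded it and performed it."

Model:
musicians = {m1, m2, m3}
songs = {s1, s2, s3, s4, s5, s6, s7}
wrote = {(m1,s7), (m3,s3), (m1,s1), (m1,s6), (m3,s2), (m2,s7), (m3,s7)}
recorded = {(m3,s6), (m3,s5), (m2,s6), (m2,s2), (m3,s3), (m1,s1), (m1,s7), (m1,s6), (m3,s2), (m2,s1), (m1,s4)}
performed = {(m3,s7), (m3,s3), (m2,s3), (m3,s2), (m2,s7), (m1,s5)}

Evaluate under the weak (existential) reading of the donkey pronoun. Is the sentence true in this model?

"it" takes "a song" as antecedent — a donkey pronoun bound across the clause boundary.
Weak reading: every musician m with some wrote-song has at least one wrote-song s such that recorded(m,s) ∧ performed(m,s).
Per musician: m1:✗  m2:✗  m3:✓
m1 has no witness among its wrote-songs.

False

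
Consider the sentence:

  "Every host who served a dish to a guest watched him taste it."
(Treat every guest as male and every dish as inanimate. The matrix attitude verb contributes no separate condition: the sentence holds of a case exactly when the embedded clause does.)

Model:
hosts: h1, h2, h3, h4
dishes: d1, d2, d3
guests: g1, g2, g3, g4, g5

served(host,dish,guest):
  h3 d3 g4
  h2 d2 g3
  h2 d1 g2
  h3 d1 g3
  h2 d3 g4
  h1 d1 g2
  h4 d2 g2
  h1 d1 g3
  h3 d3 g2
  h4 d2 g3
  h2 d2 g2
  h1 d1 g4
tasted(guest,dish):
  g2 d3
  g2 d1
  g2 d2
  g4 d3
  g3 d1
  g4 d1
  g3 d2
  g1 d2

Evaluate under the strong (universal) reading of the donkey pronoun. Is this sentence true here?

"him" takes "a guest" as antecedent and "it" takes "a dish"; both are donkey pronouns co-varying with the restrictor.
Strong reading: for every (h,d,g) with served(h,d,g), tasted(g,d).
Restrictor triples: (h1,d1,g2)→tasted(g2,d1) ✓  (h1,d1,g3)→tasted(g3,d1) ✓  (h1,d1,g4)→tasted(g4,d1) ✓  (h2,d1,g2)→tasted(g2,d1) ✓  (h2,d2,g2)→tasted(g2,d2) ✓  (h2,d2,g3)→tasted(g3,d2) ✓  (h2,d3,g4)→tasted(g4,d3) ✓  (h3,d1,g3)→tasted(g3,d1) ✓  (h3,d3,g2)→tasted(g2,d3) ✓  (h3,d3,g4)→tasted(g4,d3) ✓  (h4,d2,g2)→tasted(g2,d2) ✓  (h4,d2,g3)→tasted(g3,d2) ✓
Every restrictor triple satisfies the scope.

True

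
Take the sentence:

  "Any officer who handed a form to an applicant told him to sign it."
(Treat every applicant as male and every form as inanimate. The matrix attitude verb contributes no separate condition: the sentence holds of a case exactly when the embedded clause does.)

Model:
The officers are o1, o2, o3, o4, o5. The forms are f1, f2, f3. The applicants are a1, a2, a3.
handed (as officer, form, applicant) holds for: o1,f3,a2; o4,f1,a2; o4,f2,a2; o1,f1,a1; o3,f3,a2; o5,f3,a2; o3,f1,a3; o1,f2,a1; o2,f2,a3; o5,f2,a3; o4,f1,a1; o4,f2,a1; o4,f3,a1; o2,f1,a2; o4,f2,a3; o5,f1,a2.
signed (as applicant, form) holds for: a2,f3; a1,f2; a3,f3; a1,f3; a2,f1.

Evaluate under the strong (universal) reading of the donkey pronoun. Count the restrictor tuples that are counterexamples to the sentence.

"him" takes "an applicant" as antecedent and "it" takes "a form"; both are donkey pronouns co-varying with the restrictor.
Strong reading: for every (o,f,a) with handed(o,f,a), signed(a,f).
Restrictor triples: (o1,f1,a1)→signed(a1,f1) ✗  (o1,f2,a1)→signed(a1,f2) ✓  (o1,f3,a2)→signed(a2,f3) ✓  (o2,f1,a2)→signed(a2,f1) ✓  (o2,f2,a3)→signed(a3,f2) ✗  (o3,f1,a3)→signed(a3,f1) ✗  (o3,f3,a2)→signed(a2,f3) ✓  (o4,f1,a1)→signed(a1,f1) ✗  (o4,f1,a2)→signed(a2,f1) ✓  (o4,f2,a1)→signed(a1,f2) ✓  (o4,f2,a2)→signed(a2,f2) ✗  (o4,f2,a3)→signed(a3,f2) ✗  (o4,f3,a1)→signed(a1,f3) ✓  (o5,f1,a2)→signed(a2,f1) ✓  (o5,f2,a3)→signed(a3,f2) ✗  (o5,f3,a2)→signed(a2,f3) ✓
Counterexamples (restrictor triples failing the scope): 7.

7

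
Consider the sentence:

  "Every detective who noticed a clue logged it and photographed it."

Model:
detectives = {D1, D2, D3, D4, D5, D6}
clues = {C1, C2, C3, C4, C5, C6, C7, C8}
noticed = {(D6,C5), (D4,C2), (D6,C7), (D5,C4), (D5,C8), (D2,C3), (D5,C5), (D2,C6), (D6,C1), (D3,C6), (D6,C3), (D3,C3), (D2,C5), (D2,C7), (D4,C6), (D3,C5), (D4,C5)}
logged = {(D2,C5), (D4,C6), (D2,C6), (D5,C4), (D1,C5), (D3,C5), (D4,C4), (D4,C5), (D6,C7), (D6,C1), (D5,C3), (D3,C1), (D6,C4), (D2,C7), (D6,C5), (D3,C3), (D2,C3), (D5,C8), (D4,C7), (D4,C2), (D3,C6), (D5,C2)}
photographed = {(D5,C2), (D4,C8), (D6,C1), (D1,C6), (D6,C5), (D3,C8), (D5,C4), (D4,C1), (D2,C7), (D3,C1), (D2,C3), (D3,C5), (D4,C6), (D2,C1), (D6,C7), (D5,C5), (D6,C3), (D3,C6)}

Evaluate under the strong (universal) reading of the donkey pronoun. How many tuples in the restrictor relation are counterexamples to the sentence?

8

"it" takes "a clue" as antecedent — a donkey pronoun bound across the clause boundary.
Strong reading: for every (d,c) with noticed(d,c), logged(d,c) ∧ photographed(d,c).
Restrictor pairs: (D2,C3) ✓  (D2,C5) ✗  (D2,C6) ✗  (D2,C7) ✓  (D3,C3) ✗  (D3,C5) ✓  (D3,C6) ✓  (D4,C2) ✗  (D4,C5) ✗  (D4,C6) ✓  (D5,C4) ✓  (D5,C5) ✗  (D5,C8) ✗  (D6,C1) ✓  (D6,C3) ✗  (D6,C5) ✓  (D6,C7) ✓
Counterexamples (restrictor pairs failing the scope): 8.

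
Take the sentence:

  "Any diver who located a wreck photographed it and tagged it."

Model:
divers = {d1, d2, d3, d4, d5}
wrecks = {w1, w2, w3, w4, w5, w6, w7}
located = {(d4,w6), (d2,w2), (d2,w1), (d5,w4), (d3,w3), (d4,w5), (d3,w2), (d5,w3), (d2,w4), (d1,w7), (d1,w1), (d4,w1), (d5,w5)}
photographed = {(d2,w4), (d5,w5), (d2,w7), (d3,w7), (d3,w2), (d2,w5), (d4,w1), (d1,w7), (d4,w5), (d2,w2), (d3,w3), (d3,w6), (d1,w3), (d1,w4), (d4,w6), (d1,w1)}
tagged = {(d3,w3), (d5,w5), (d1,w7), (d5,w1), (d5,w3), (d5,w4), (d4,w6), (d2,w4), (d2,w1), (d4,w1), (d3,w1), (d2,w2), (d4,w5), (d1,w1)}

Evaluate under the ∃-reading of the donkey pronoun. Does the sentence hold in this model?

"it" takes "a wreck" as antecedent — a donkey pronoun bound across the clause boundary.
Weak reading: every diver d with some located-wreck has at least one located-wreck w such that photographed(d,w) ∧ tagged(d,w).
Per diver: d1:✓  d2:✓  d3:✓  d4:✓  d5:✓
Every diver in the restrictor has a witness.

True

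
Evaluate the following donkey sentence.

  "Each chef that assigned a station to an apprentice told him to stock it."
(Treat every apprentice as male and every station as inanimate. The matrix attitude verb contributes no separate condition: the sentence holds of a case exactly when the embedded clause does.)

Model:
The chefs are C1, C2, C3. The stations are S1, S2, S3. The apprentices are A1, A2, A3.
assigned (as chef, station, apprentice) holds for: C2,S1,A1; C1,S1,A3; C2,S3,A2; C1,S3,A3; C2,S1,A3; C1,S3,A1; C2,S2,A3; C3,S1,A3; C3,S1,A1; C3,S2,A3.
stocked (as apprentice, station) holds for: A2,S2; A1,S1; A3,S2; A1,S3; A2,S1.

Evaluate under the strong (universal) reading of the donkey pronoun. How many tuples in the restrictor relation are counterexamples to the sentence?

"him" takes "an apprentice" as antecedent and "it" takes "a station"; both are donkey pronouns co-varying with the restrictor.
Strong reading: for every (c,s,a) with assigned(c,s,a), stocked(a,s).
Restrictor triples: (C1,S1,A3)→stocked(A3,S1) ✗  (C1,S3,A1)→stocked(A1,S3) ✓  (C1,S3,A3)→stocked(A3,S3) ✗  (C2,S1,A1)→stocked(A1,S1) ✓  (C2,S1,A3)→stocked(A3,S1) ✗  (C2,S2,A3)→stocked(A3,S2) ✓  (C2,S3,A2)→stocked(A2,S3) ✗  (C3,S1,A1)→stocked(A1,S1) ✓  (C3,S1,A3)→stocked(A3,S1) ✗  (C3,S2,A3)→stocked(A3,S2) ✓
Counterexamples (restrictor triples failing the scope): 5.

5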